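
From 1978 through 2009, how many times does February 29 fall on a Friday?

Leap years in 1978–2009: 8 of them.
Feb 29 weekday advances by 5 (mod 7) from one leap year to the next four years later (or differs when a century non-leap intervenes).
Leap-day weekdays: 1980:Fri✓ 1984:Wed 1988:Mon 1992:Sat 1996:Thu 2000:Tue 2004:Sun 2008:Fri✓
Friday: 1980, 2008 → 2.

2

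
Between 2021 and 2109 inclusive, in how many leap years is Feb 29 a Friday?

Leap years in 2021–2109: 21 of them.
Feb 29 weekday advances by 5 (mod 7) from one leap year to the next four years later (or differs when a century non-leap intervenes).
Leap-day weekdays: 2024:Thu 2028:Tue 2032:Sun 2036:Fri✓ 2040:Wed 2044:Mon 2048:Sat 2052:Thu 2056:Tue 2060:Sun 2064:Fri✓ 2068:Wed 2072:Mon 2076:Sat 2080:Thu 2084:Tue 2088:Sun 2092:Fri✓ 2096:Wed 2104:Fri✓ 2108:Wed
Friday: 2036, 2064, 2092, 2104 → 4.

4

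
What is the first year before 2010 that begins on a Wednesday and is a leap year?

Jan 1 advances by 2 weekdays after a leap year and by 1 after a common year.
2010: Jan 1 is Friday.
2009: Thursday
2008: Tuesday (leap)
2007: Monday
2006: Sunday
2005: Saturday
2004: Thursday (leap)
2003: Wednesday
2002: Tuesday
2001: Monday
2000: Saturday (leap)
1999: Friday
1998: Thursday
1997: Wednesday
1996: Monday (leap)
1995: Sunday
1994: Saturday
1993: Friday
1992: Wednesday (leap)
1992 begins on a Wednesday and is a leap year.

1992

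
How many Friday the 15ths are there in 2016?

Check the 15th of each month of 2016: Jan 15: Fri, Feb 15: Mon, Mar 15: Tue, Apr 15: Fri, May 15: Sun, Jun 15: Wed, Jul 15: Fri, Aug 15: Mon, Sep 15: Thu, Oct 15: Sat, Nov 15: Tue, Dec 15: Thu.
Friday occurs in January, April, July — 3 months.

3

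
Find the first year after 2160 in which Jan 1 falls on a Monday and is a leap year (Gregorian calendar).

2176

Jan 1 advances by 2 weekdays after a leap year and by 1 after a common year.
2160: Jan 1 is Tuesday (leap).
2161: Thursday
2162: Friday
2163: Saturday
2164: Sunday (leap)
2165: Tuesday
2166: Wednesday
2167: Thursday
2168: Friday (leap)
2169: Sunday
2170: Monday
2171: Tuesday
2172: Wednesday (leap)
2173: Friday
2174: Saturday
2175: Sunday
2176: Monday (leap)
2176 begins on a Monday and is a leap year.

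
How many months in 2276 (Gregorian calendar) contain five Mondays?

A month of length L has five Mondays iff its first Monday is on day ≤ L−28 (so day 1–3 in a 31-day month, 1–2 in a 30-day month, day 1 in a leap February).
Checking each month of 2276: Jan starts Sat (31d) ✓; Feb starts Tue (29d); Mar starts Wed (31d); Apr starts Sat (30d); May starts Mon (31d) ✓; Jun starts Thu (30d); Jul starts Sat (31d) ✓; Aug starts Tue (31d); Sep starts Fri (30d); Oct starts Sun (31d) ✓; Nov starts Wed (30d); Dec starts Fri (31d).
Five-Monday months: January, May, July, October → 4.

4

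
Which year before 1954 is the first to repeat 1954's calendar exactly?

1943

Two years share a calendar iff Jan 1 falls on the same weekday and both are leap or both are common. 1954: Jan 1 is Friday, common year.
1953: Jan 1 Thursday, common
1952: Jan 1 Tuesday, leap
1951: Jan 1 Monday, common
1950: Jan 1 Sunday, common
1949: Jan 1 Saturday, common
1948: Jan 1 Thursday, leap
1947: Jan 1 Wednesday, common
1946: Jan 1 Tuesday, common
1945: Jan 1 Monday, common
1944: Jan 1 Saturday, leap
1943: Jan 1 Friday, common
1943 matches on both conditions.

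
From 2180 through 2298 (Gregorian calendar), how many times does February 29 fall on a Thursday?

3

Leap years in 2180–2298: 29 of them.
Feb 29 weekday advances by 5 (mod 7) from one leap year to the next four years later (or differs when a century non-leap intervenes).
Leap-day weekdays: 2180:Tue 2184:Sun 2188:Fri 2192:Wed 2196:Mon 2204:Wed 2208:Mon 2212:Sat 2216:Thu✓ 2220:Tue 2224:Sun 2228:Fri 2232:Wed …(3 more)… 2248:Tue 2252:Sun 2256:Fri 2260:Wed 2264:Mon 2268:Sat 2272:Thu✓ 2276:Tue 2280:Sun 2284:Fri 2288:Wed 2292:Mon 2296:Sat
Thursday: 2216, 2244, 2272 → 3.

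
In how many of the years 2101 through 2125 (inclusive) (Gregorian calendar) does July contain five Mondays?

July has 31 days; it has five Mondays when Monday falls among the first (month-length − 28) days — i.e. when July 1 is one of Monday/Sunday/Saturday.
July 1 by year: 2101:Fri 2102:Sat✓ 2103:Sun✓ 2104:Tue 2105:Wed 2106:Thu 2107:Fri 2108:Sun✓ 2109:Mon✓ 2110:Tue 2111:Wed 2112:Fri 2113:Sat✓ 2114:Sun✓ 2115:Mon✓ 2116:Wed 2117:Thu 2118:Fri 2119:Sat✓ 2120:Mon✓ 2121:Tue 2122:Wed 2123:Thu 2124:Sat✓ 2125:Sun✓
Years with five Mondays: 2102, 2103, 2108, 2109, 2113, 2114, 2115, 2119, 2120, 2124, 2125 → 11.

11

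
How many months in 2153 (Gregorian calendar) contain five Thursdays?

A month of length L has five Thursdays iff its first Thursday is on day ≤ L−28 (so day 1–3 in a 31-day month, 1–2 in a 30-day month, day 1 in a leap February).
Checking each month of 2153: Jan starts Mon (31d); Feb starts Thu (28d); Mar starts Thu (31d) ✓; Apr starts Sun (30d); May starts Tue (31d) ✓; Jun starts Fri (30d); Jul starts Sun (31d); Aug starts Wed (31d) ✓; Sep starts Sat (30d); Oct starts Mon (31d); Nov starts Thu (30d) ✓; Dec starts Sat (31d).
Five-Thursday months: March, May, August, November → 4.

4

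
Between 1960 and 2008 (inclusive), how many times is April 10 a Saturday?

Track April 10's weekday year by year (advancing +1, or +2 across a Feb 29):
  1960: Sun  1961: Mon (+1)  1962: Tue (+1)  1963: Wed (+1)  1964: Fri (+2)
  1965: Sat (+1) ✓  1966: Sun (+1)  1967: Mon (+1)  1968: Wed (+2)  1969: Thu (+1)
  1970: Fri (+1)  1971: Sat (+1) ✓  1972: Mon (+2)  1973: Tue (+1)  … (21 more years) …
  1995: Mon (+1)  1996: Wed (+2)  1997: Thu (+1)  1998: Fri (+1)  1999: Sat (+1) ✓
  2000: Mon (+2)  2001: Tue (+1)  2002: Wed (+1)  2003: Thu (+1)  2004: Sat (+2) ✓
  2005: Sun (+1)  2006: Mon (+1)  2007: Tue (+1)  2008: Thu (+2)
Saturday years: 1965, 1971, 1976, 1982, 1993, 1999, 2004 — 7 in total.

7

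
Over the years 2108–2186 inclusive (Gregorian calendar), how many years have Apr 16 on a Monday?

11

Track Apr 16's weekday year by year (advancing +1, or +2 across a Feb 29):
  2108: Mon ✓  2109: Tue (+1)  2110: Wed (+1)  2111: Thu (+1)  2112: Sat (+2)
  2113: Sun (+1)  2114: Mon (+1) ✓  2115: Tue (+1)  2116: Thu (+2)  2117: Fri (+1)
  2118: Sat (+1)  2119: Sun (+1)  2120: Tue (+2)  2121: Wed (+1)  … (51 more years) …
  2173: Fri (+1)  2174: Sat (+1)  2175: Sun (+1)  2176: Tue (+2)  2177: Wed (+1)
  2178: Thu (+1)  2179: Fri (+1)  2180: Sun (+2)  2181: Mon (+1) ✓  2182: Tue (+1)
  2183: Wed (+1)  2184: Fri (+2)  2185: Sat (+1)  2186: Sun (+1)
Monday years: 2108, 2114, 2125, 2131, 2136, 2142, 2153, 2159, 2164, 2170, 2181 — 11 in total.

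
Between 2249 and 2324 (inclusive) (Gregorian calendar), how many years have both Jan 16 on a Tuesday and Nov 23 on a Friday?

10

Check each year's weekday for Jan 16 and Nov 23:
  2249: Tue/Fri ✓  2250: Wed/Sat  2251: Thu/Sun  2252: Fri/Tue  2253: Sun/Wed  2254: Mon/Thu  2255: Tue/Fri ✓  2256: Wed/Sun  2257: Fri/Mon  2258: Sat/Tue  2259: Sun/Wed  2260: Mon/Fri  2261: Wed/Sat  2262: Thu/Sun  …(48 more)…  2311: Mon/Thu  2312: Tue/Sat  2313: Thu/Sun  2314: Fri/Mon  2315: Sat/Tue  2316: Sun/Thu  2317: Tue/Fri ✓  2318: Wed/Sat  2319: Thu/Sun  2320: Fri/Tue  2321: Sun/Wed  2322: Mon/Thu  2323: Tue/Fri ✓  2324: Wed/Sun
Both conditions hold in: 2249, 2255, 2266, 2277, 2283, 2294, 2300, 2306, 2317, 2323 — 10.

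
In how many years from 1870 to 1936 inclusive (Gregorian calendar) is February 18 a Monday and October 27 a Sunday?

Check each year's weekday for February 18 and October 27:
  1870: Fri/Thu  1871: Sat/Fri  1872: Sun/Sun  1873: Tue/Mon  1874: Wed/Tue  1875: Thu/Wed  1876: Fri/Fri  1877: Sun/Sat  1878: Mon/Sun ✓  1879: Tue/Mon  1880: Wed/Wed  1881: Fri/Thu  1882: Sat/Fri  1883: Sun/Sat  …(39 more)…  1923: Sun/Sat  1924: Mon/Mon  1925: Wed/Tue  1926: Thu/Wed  1927: Fri/Thu  1928: Sat/Sat  1929: Mon/Sun ✓  1930: Tue/Mon  1931: Wed/Tue  1932: Thu/Thu  1933: Sat/Fri  1934: Sun/Sat  1935: Mon/Sun ✓  1936: Tue/Tue
Both conditions hold in: 1878, 1889, 1895, 1901, 1907, 1918, 1929, 1935 — 8.

8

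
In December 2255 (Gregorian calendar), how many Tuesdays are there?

December 2255 has 31 days and begins on Saturday.
The first Tuesday is December 4.
Tuesdays fall on 4, 11, 18, 25 — that's 4.

4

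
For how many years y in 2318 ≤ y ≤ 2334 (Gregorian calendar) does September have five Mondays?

September has 30 days; it has five Mondays when Monday falls among the first (month-length − 28) days — i.e. when September 1 is one of Monday/Sunday.
September 1 by year: 2318:Sun✓ 2319:Mon✓ 2320:Wed 2321:Thu 2322:Fri 2323:Sat 2324:Mon✓ 2325:Tue 2326:Wed 2327:Thu 2328:Sat 2329:Sun✓ 2330:Mon✓ 2331:Tue 2332:Thu 2333:Fri 2334:Sat
Years with five Mondays: 2318, 2319, 2324, 2329, 2330 → 5.

5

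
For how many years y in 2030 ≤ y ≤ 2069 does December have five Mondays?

December has 31 days; it has five Mondays when Monday falls among the first (month-length − 28) days — i.e. when December 1 is one of Monday/Sunday/Saturday.
December 1 by year: 2030:Sun✓ 2031:Mon✓ 2032:Wed 2033:Thu 2034:Fri 2035:Sat✓ 2036:Mon✓ 2037:Tue 2038:Wed 2039:Thu 2040:Sat✓ 2041:Sun✓ 2042:Mon✓ 2043:Tue 2044:Thu …(10 more)… 2055:Wed 2056:Fri 2057:Sat✓ 2058:Sun✓ 2059:Mon✓ 2060:Wed 2061:Thu 2062:Fri 2063:Sat✓ 2064:Mon✓ 2065:Tue 2066:Wed 2067:Thu 2068:Sat✓ 2069:Sun✓
Years with five Mondays: 2030, 2031, 2035, 2036, 2040, 2041, 2042, 2046, 2047, 2052, 2053, 2057, 2058, 2059, 2063, 2064, 2068, 2069 → 18.

18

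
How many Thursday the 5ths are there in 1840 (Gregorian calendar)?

2

Check the 5th of each month of 1840: Jan 5: Sun, Feb 5: Wed, Mar 5: Thu, Apr 5: Sun, May 5: Tue, Jun 5: Fri, Jul 5: Sun, Aug 5: Wed, Sep 5: Sat, Oct 5: Mon, Nov 5: Thu, Dec 5: Sat.
Thursday occurs in March, November — 2 months.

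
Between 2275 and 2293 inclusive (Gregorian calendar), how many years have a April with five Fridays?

6

April has 30 days; it has five Fridays when Friday falls among the first (month-length − 28) days — i.e. when April 1 is one of Friday/Thursday.
April 1 by year: 2275:Thu✓ 2276:Sat 2277:Sun 2278:Mon 2279:Tue 2280:Thu✓ 2281:Fri✓ 2282:Sat 2283:Sun 2284:Tue 2285:Wed 2286:Thu✓ 2287:Fri✓ 2288:Sun 2289:Mon 2290:Tue 2291:Wed 2292:Fri✓ 2293:Sat
Years with five Fridays: 2275, 2280, 2281, 2286, 2287, 2292 → 6.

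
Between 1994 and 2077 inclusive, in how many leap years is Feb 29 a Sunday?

3

Leap years in 1994–2077: 21 of them.
Feb 29 weekday advances by 5 (mod 7) from one leap year to the next four years later (or differs when a century non-leap intervenes).
Leap-day weekdays: 1996:Thu 2000:Tue 2004:Sun✓ 2008:Fri 2012:Wed 2016:Mon 2020:Sat 2024:Thu 2028:Tue 2032:Sun✓ 2036:Fri 2040:Wed 2044:Mon 2048:Sat 2052:Thu 2056:Tue 2060:Sun✓ 2064:Fri 2068:Wed 2072:Mon 2076:Sat
Sunday: 2004, 2032, 2060 → 3.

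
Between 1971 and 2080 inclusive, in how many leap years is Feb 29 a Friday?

Leap years in 1971–2080: 28 of them.
Feb 29 weekday advances by 5 (mod 7) from one leap year to the next four years later (or differs when a century non-leap intervenes).
Leap-day weekdays: 1972:Tue 1976:Sun 1980:Fri✓ 1984:Wed 1988:Mon 1992:Sat 1996:Thu 2000:Tue 2004:Sun 2008:Fri✓ 2012:Wed 2016:Mon 2020:Sat 2024:Thu 2028:Tue 2032:Sun 2036:Fri✓ 2040:Wed 2044:Mon 2048:Sat 2052:Thu 2056:Tue 2060:Sun 2064:Fri✓ 2068:Wed 2072:Mon 2076:Sat 2080:Thu
Friday: 1980, 2008, 2036, 2064 → 4.

4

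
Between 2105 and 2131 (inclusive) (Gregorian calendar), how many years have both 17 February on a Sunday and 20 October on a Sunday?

3

Check each year's weekday for 17 February and 20 October:
  2105: Tue/Tue  2106: Wed/Wed  2107: Thu/Thu  2108: Fri/Sat  2109: Sun/Sun ✓  2110: Mon/Mon  2111: Tue/Tue  2112: Wed/Thu  2113: Fri/Fri  2114: Sat/Sat  2115: Sun/Sun ✓  2116: Mon/Tue  2117: Wed/Wed  2118: Thu/Thu  2119: Fri/Fri  2120: Sat/Sun  2121: Mon/Mon  2122: Tue/Tue  2123: Wed/Wed  2124: Thu/Fri  2125: Sat/Sat  2126: Sun/Sun ✓  2127: Mon/Mon  2128: Tue/Wed  2129: Thu/Thu  2130: Fri/Fri  2131: Sat/Sat
Both conditions hold in: 2109, 2115, 2126 — 3.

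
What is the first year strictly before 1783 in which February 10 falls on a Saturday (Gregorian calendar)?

1781

From one year to the next, a fixed date's weekday advances by 1, or by 2 when a Feb 29 lies between the two dates.
1783: February 10 is Monday.
1782: Sunday (−1)
1781: Saturday (−1)
February 10 falls on a Saturday in 1781.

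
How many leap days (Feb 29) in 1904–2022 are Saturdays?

5

Leap years in 1904–2022: 30 of them.
Feb 29 weekday advances by 5 (mod 7) from one leap year to the next four years later (or differs when a century non-leap intervenes).
Leap-day weekdays: 1904:Mon 1908:Sat✓ 1912:Thu 1916:Tue 1920:Sun 1924:Fri 1928:Wed 1932:Mon 1936:Sat✓ 1940:Thu 1944:Tue 1948:Sun 1952:Fri …(4 more)… 1972:Tue 1976:Sun 1980:Fri 1984:Wed 1988:Mon 1992:Sat✓ 1996:Thu 2000:Tue 2004:Sun 2008:Fri 2012:Wed 2016:Mon 2020:Sat✓
Saturday: 1908, 1936, 1964, 1992, 2020 → 5.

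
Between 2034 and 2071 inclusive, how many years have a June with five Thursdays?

June has 30 days; it has five Thursdays when Thursday falls among the first (month-length − 28) days — i.e. when June 1 is one of Thursday/Wednesday.
June 1 by year: 2034:Thu✓ 2035:Fri 2036:Sun 2037:Mon 2038:Tue 2039:Wed✓ 2040:Fri 2041:Sat 2042:Sun 2043:Mon 2044:Wed✓ 2045:Thu✓ 2046:Fri 2047:Sat 2048:Mon …(8 more)… 2057:Fri 2058:Sat 2059:Sun 2060:Tue 2061:Wed✓ 2062:Thu✓ 2063:Fri 2064:Sun 2065:Mon 2066:Tue 2067:Wed✓ 2068:Fri 2069:Sat 2070:Sun 2071:Mon
Years with five Thursdays: 2034, 2039, 2044, 2045, 2050, 2051, 2056, 2061, 2062, 2067 → 10.

10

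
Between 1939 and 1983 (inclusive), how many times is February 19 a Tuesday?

6

Track February 19's weekday year by year (advancing +1, or +2 across a Feb 29):
  1939: Sun  1940: Mon (+1)  1941: Wed (+2)  1942: Thu (+1)  1943: Fri (+1)
  1944: Sat (+1)  1945: Mon (+2)  1946: Tue (+1) ✓  1947: Wed (+1)  1948: Thu (+1)
  1949: Sat (+2)  1950: Sun (+1)  1951: Mon (+1)  1952: Tue (+1) ✓  … (17 more years) …
  1970: Thu (+1)  1971: Fri (+1)  1972: Sat (+1)  1973: Mon (+2)  1974: Tue (+1) ✓
  1975: Wed (+1)  1976: Thu (+1)  1977: Sat (+2)  1978: Sun (+1)  1979: Mon (+1)
  1980: Tue (+1) ✓  1981: Thu (+2)  1982: Fri (+1)  1983: Sat (+1)
Tuesday years: 1946, 1952, 1957, 1963, 1974, 1980 — 6 in total.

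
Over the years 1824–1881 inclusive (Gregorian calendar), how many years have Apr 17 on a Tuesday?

8

Track Apr 17's weekday year by year (advancing +1, or +2 across a Feb 29):
  1824: Sat  1825: Sun (+1)  1826: Mon (+1)  1827: Tue (+1) ✓  1828: Thu (+2)
  1829: Fri (+1)  1830: Sat (+1)  1831: Sun (+1)  1832: Tue (+2) ✓  1833: Wed (+1)
  1834: Thu (+1)  1835: Fri (+1)  1836: Sun (+2)  1837: Mon (+1)  … (30 more years) …
  1868: Fri (+2)  1869: Sat (+1)  1870: Sun (+1)  1871: Mon (+1)  1872: Wed (+2)
  1873: Thu (+1)  1874: Fri (+1)  1875: Sat (+1)  1876: Mon (+2)  1877: Tue (+1) ✓
  1878: Wed (+1)  1879: Thu (+1)  1880: Sat (+2)  1881: Sun (+1)
Tuesday years: 1827, 1832, 1838, 1849, 1855, 1860, 1866, 1877 — 8 in total.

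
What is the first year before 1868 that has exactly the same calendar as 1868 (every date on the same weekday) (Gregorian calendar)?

1840

Two years share a calendar iff Jan 1 falls on the same weekday and both are leap or both are common. 1868: Jan 1 is Wednesday, leap year.
1867: Jan 1 Tuesday, common
1866: Jan 1 Monday, common
1865: Jan 1 Sunday, common
1864: Jan 1 Friday, leap
1863: Jan 1 Thursday, common
1862: Jan 1 Wednesday, common
1861: Jan 1 Tuesday, common
1860: Jan 1 Sunday, leap
1859: Jan 1 Saturday, common
1858: Jan 1 Friday, common
1857: Jan 1 Thursday, common
1856: Jan 1 Tuesday, leap
1855: Jan 1 Monday, common
1854: Jan 1 Sunday, common
1853: Jan 1 Saturday, common
1852: Jan 1 Thursday, leap
1851: Jan 1 Wednesday, common
1850: Jan 1 Tuesday, common
1849: Jan 1 Monday, common
1848: Jan 1 Saturday, leap
1847: Jan 1 Friday, common
1846: Jan 1 Thursday, common
1845: Jan 1 Wednesday, common
1844: Jan 1 Monday, leap
1843: Jan 1 Sunday, common
1842: Jan 1 Saturday, common
1841: Jan 1 Friday, common
1840: Jan 1 Wednesday, leap
1840 matches on both conditions.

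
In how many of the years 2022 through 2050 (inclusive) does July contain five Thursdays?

12

July has 31 days; it has five Thursdays when Thursday falls among the first (month-length − 28) days — i.e. when July 1 is one of Thursday/Wednesday/Tuesday.
July 1 by year: 2022:Fri 2023:Sat 2024:Mon 2025:Tue✓ 2026:Wed✓ 2027:Thu✓ 2028:Sat 2029:Sun 2030:Mon 2031:Tue✓ 2032:Thu✓ 2033:Fri 2034:Sat 2035:Sun 2036:Tue✓ 2037:Wed✓ 2038:Thu✓ 2039:Fri 2040:Sun 2041:Mon 2042:Tue✓ 2043:Wed✓ 2044:Fri 2045:Sat 2046:Sun 2047:Mon 2048:Wed✓ 2049:Thu✓ 2050:Fri
Years with five Thursdays: 2025, 2026, 2027, 2031, 2032, 2036, 2037, 2038, 2042, 2043, 2048, 2049 → 12.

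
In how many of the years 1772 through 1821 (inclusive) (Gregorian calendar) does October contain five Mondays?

21

October has 31 days; it has five Mondays when Monday falls among the first (month-length − 28) days — i.e. when October 1 is one of Monday/Sunday/Saturday.
October 1 by year: 1772:Thu 1773:Fri 1774:Sat✓ 1775:Sun✓ 1776:Tue 1777:Wed 1778:Thu 1779:Fri 1780:Sun✓ 1781:Mon✓ 1782:Tue 1783:Wed 1784:Fri 1785:Sat✓ 1786:Sun✓ …(20 more)… 1807:Thu 1808:Sat✓ 1809:Sun✓ 1810:Mon✓ 1811:Tue 1812:Thu 1813:Fri 1814:Sat✓ 1815:Sun✓ 1816:Tue 1817:Wed 1818:Thu 1819:Fri 1820:Sun✓ 1821:Mon✓
Years with five Mondays: 1774, 1775, 1780, 1781, 1785, 1786, 1787, 1791, 1792, 1796, 1797, 1798, 1803, 1804, 1808, 1809, 1810, 1814, 1815, 1820, 1821 → 21.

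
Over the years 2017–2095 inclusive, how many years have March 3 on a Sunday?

Track March 3's weekday year by year (advancing +1, or +2 across a Feb 29):
  2017: Fri  2018: Sat (+1)  2019: Sun (+1) ✓  2020: Tue (+2)  2021: Wed (+1)
  2022: Thu (+1)  2023: Fri (+1)  2024: Sun (+2) ✓  2025: Mon (+1)  2026: Tue (+1)
  2027: Wed (+1)  2028: Fri (+2)  2029: Sat (+1)  2030: Sun (+1) ✓  … (51 more years) …
  2082: Tue (+1)  2083: Wed (+1)  2084: Fri (+2)  2085: Sat (+1)  2086: Sun (+1) ✓
  2087: Mon (+1)  2088: Wed (+2)  2089: Thu (+1)  2090: Fri (+1)  2091: Sat (+1)
  2092: Mon (+2)  2093: Tue (+1)  2094: Wed (+1)  2095: Thu (+1)
Sunday years: 2019, 2024, 2030, 2041, 2047, 2052, 2058, 2069, 2075, 2080, 2086 — 11 in total.

11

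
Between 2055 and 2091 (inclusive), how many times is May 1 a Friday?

Track May 1's weekday year by year (advancing +1, or +2 across a Feb 29):
  2055: Sat  2056: Mon (+2)  2057: Tue (+1)  2058: Wed (+1)  2059: Thu (+1)
  2060: Sat (+2)  2061: Sun (+1)  2062: Mon (+1)  2063: Tue (+1)  2064: Thu (+2)
  2065: Fri (+1) ✓  2066: Sat (+1)  2067: Sun (+1)  2068: Tue (+2)  … (9 more years) …
  2078: Sun (+1)  2079: Mon (+1)  2080: Wed (+2)  2081: Thu (+1)  2082: Fri (+1) ✓
  2083: Sat (+1)  2084: Mon (+2)  2085: Tue (+1)  2086: Wed (+1)  2087: Thu (+1)
  2088: Sat (+2)  2089: Sun (+1)  2090: Mon (+1)  2091: Tue (+1)
Friday years: 2065, 2071, 2076, 2082 — 4 in total.

4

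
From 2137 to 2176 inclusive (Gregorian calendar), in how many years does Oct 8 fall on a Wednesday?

5

Track Oct 8's weekday year by year (advancing +1, or +2 across a Feb 29):
  2137: Tue  2138: Wed (+1) ✓  2139: Thu (+1)  2140: Sat (+2)  2141: Sun (+1)
  2142: Mon (+1)  2143: Tue (+1)  2144: Thu (+2)  2145: Fri (+1)  2146: Sat (+1)
  2147: Sun (+1)  2148: Tue (+2)  2149: Wed (+1) ✓  2150: Thu (+1)  … (12 more years) …
  2163: Sat (+1)  2164: Mon (+2)  2165: Tue (+1)  2166: Wed (+1) ✓  2167: Thu (+1)
  2168: Sat (+2)  2169: Sun (+1)  2170: Mon (+1)  2171: Tue (+1)  2172: Thu (+2)
  2173: Fri (+1)  2174: Sat (+1)  2175: Sun (+1)  2176: Tue (+2)
Wednesday years: 2138, 2149, 2155, 2160, 2166 — 5 in total.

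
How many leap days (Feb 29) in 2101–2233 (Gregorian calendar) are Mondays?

Leap years in 2101–2233: 32 of them.
Feb 29 weekday advances by 5 (mod 7) from one leap year to the next four years later (or differs when a century non-leap intervenes).
Leap-day weekdays: 2104:Fri 2108:Wed 2112:Mon✓ 2116:Sat 2120:Thu 2124:Tue 2128:Sun 2132:Fri 2136:Wed 2140:Mon✓ 2144:Sat 2148:Thu 2152:Tue …(6 more)… 2180:Tue 2184:Sun 2188:Fri 2192:Wed 2196:Mon✓ 2204:Wed 2208:Mon✓ 2212:Sat 2216:Thu 2220:Tue 2224:Sun 2228:Fri 2232:Wed
Monday: 2112, 2140, 2168, 2196, 2208 → 5.

5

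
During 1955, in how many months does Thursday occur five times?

4

A month of length L has five Thursdays iff its first Thursday is on day ≤ L−28 (so day 1–3 in a 31-day month, 1–2 in a 30-day month, day 1 in a leap February).
Checking each month of 1955: Jan starts Sat (31d); Feb starts Tue (28d); Mar starts Tue (31d) ✓; Apr starts Fri (30d); May starts Sun (31d); Jun starts Wed (30d) ✓; Jul starts Fri (31d); Aug starts Mon (31d); Sep starts Thu (30d) ✓; Oct starts Sat (31d); Nov starts Tue (30d); Dec starts Thu (31d) ✓.
Five-Thursday months: March, June, September, December → 4.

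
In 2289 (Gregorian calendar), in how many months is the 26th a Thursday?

Check the 26th of each month of 2289: Jan 26: Sat, Feb 26: Tue, Mar 26: Tue, Apr 26: Fri, May 26: Sun, Jun 26: Wed, Jul 26: Fri, Aug 26: Mon, Sep 26: Thu, Oct 26: Sat, Nov 26: Tue, Dec 26: Thu.
Thursday occurs in September, December — 2 months.

2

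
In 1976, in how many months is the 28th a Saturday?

2

Check the 28th of each month of 1976: Jan 28: Wed, Feb 28: Sat, Mar 28: Sun, Apr 28: Wed, May 28: Fri, Jun 28: Mon, Jul 28: Wed, Aug 28: Sat, Sep 28: Tue, Oct 28: Thu, Nov 28: Sun, Dec 28: Tue.
Saturday occurs in February, August — 2 months.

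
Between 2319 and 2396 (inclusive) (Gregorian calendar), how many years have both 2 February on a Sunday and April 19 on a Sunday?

Check each year's weekday for 2 February and April 19:
  2319: Sun/Sat  2320: Mon/Mon  2321: Wed/Tue  2322: Thu/Wed  2323: Fri/Thu  2324: Sat/Sat  2325: Mon/Sun  2326: Tue/Mon  2327: Wed/Tue  2328: Thu/Thu  2329: Sat/Fri  2330: Sun/Sat  2331: Mon/Sun  2332: Tue/Tue  …(50 more)…  2383: Wed/Tue  2384: Thu/Thu  2385: Sat/Fri  2386: Sun/Sat  2387: Mon/Sun  2388: Tue/Tue  2389: Thu/Wed  2390: Fri/Thu  2391: Sat/Fri  2392: Sun/Sun ✓  2393: Tue/Mon  2394: Wed/Tue  2395: Thu/Wed  2396: Fri/Fri
Both conditions hold in: 2336, 2364, 2392 — 3.

3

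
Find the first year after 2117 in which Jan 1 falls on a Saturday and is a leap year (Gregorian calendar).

Jan 1 advances by 2 weekdays after a leap year and by 1 after a common year.
2117: Jan 1 is Friday.
2118: Saturday
2119: Sunday
2120: Monday (leap)
2121: Wednesday
2122: Thursday
2123: Friday
2124: Saturday (leap)
2124 begins on a Saturday and is a leap year.

2124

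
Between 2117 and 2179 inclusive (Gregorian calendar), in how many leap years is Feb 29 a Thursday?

3

Leap years in 2117–2179: 15 of them.
Feb 29 weekday advances by 5 (mod 7) from one leap year to the next four years later (or differs when a century non-leap intervenes).
Leap-day weekdays: 2120:Thu✓ 2124:Tue 2128:Sun 2132:Fri 2136:Wed 2140:Mon 2144:Sat 2148:Thu✓ 2152:Tue 2156:Sun 2160:Fri 2164:Wed 2168:Mon 2172:Sat 2176:Thu✓
Thursday: 2120, 2148, 2176 → 3.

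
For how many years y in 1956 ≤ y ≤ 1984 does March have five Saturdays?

13

March has 31 days; it has five Saturdays when Saturday falls among the first (month-length − 28) days — i.e. when March 1 is one of Saturday/Friday/Thursday.
March 1 by year: 1956:Thu✓ 1957:Fri✓ 1958:Sat✓ 1959:Sun 1960:Tue 1961:Wed 1962:Thu✓ 1963:Fri✓ 1964:Sun 1965:Mon 1966:Tue 1967:Wed 1968:Fri✓ 1969:Sat✓ 1970:Sun 1971:Mon 1972:Wed 1973:Thu✓ 1974:Fri✓ 1975:Sat✓ 1976:Mon 1977:Tue 1978:Wed 1979:Thu✓ 1980:Sat✓ 1981:Sun 1982:Mon 1983:Tue 1984:Thu✓
Years with five Saturdays: 1956, 1957, 1958, 1962, 1963, 1968, 1969, 1973, 1974, 1975, 1979, 1980, 1984 → 13.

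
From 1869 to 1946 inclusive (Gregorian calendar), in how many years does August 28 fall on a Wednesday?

12

Track August 28's weekday year by year (advancing +1, or +2 across a Feb 29):
  1869: Sat  1870: Sun (+1)  1871: Mon (+1)  1872: Wed (+2) ✓  1873: Thu (+1)
  1874: Fri (+1)  1875: Sat (+1)  1876: Mon (+2)  1877: Tue (+1)  1878: Wed (+1) ✓
  1879: Thu (+1)  1880: Sat (+2)  1881: Sun (+1)  1882: Mon (+1)  … (50 more years) …
  1933: Mon (+1)  1934: Tue (+1)  1935: Wed (+1) ✓  1936: Fri (+2)  1937: Sat (+1)
  1938: Sun (+1)  1939: Mon (+1)  1940: Wed (+2) ✓  1941: Thu (+1)  1942: Fri (+1)
  1943: Sat (+1)  1944: Mon (+2)  1945: Tue (+1)  1946: Wed (+1) ✓
Wednesday years: 1872, 1878, 1889, 1895, 1901, 1907, 1912, 1918, 1929, 1935, 1940, 1946 — 12 in total.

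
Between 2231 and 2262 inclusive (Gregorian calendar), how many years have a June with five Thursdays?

June has 30 days; it has five Thursdays when Thursday falls among the first (month-length − 28) days — i.e. when June 1 is one of Thursday/Wednesday.
June 1 by year: 2231:Wed✓ 2232:Fri 2233:Sat 2234:Sun 2235:Mon 2236:Wed✓ 2237:Thu✓ 2238:Fri 2239:Sat 2240:Mon 2241:Tue 2242:Wed✓ 2243:Thu✓ 2244:Sat 2245:Sun 2246:Mon 2247:Tue 2248:Thu✓ 2249:Fri 2250:Sat 2251:Sun 2252:Tue 2253:Wed✓ 2254:Thu✓ 2255:Fri 2256:Sun 2257:Mon 2258:Tue 2259:Wed✓ 2260:Fri 2261:Sat 2262:Sun
Years with five Thursdays: 2231, 2236, 2237, 2242, 2243, 2248, 2253, 2254, 2259 → 9.

9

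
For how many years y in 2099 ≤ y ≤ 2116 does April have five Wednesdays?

6

April has 30 days; it has five Wednesdays when Wednesday falls among the first (month-length − 28) days — i.e. when April 1 is one of Wednesday/Tuesday.
April 1 by year: 2099:Wed✓ 2100:Thu 2101:Fri 2102:Sat 2103:Sun 2104:Tue✓ 2105:Wed✓ 2106:Thu 2107:Fri 2108:Sun 2109:Mon 2110:Tue✓ 2111:Wed✓ 2112:Fri 2113:Sat 2114:Sun 2115:Mon 2116:Wed✓
Years with five Wednesdays: 2099, 2104, 2105, 2110, 2111, 2116 → 6.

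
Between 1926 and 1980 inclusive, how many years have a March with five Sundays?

23

March has 31 days; it has five Sundays when Sunday falls among the first (month-length − 28) days — i.e. when March 1 is one of Sunday/Saturday/Friday.
March 1 by year: 1926:Mon 1927:Tue 1928:Thu 1929:Fri✓ 1930:Sat✓ 1931:Sun✓ 1932:Tue 1933:Wed 1934:Thu 1935:Fri✓ 1936:Sun✓ 1937:Mon 1938:Tue 1939:Wed 1940:Fri✓ …(25 more)… 1966:Tue 1967:Wed 1968:Fri✓ 1969:Sat✓ 1970:Sun✓ 1971:Mon 1972:Wed 1973:Thu 1974:Fri✓ 1975:Sat✓ 1976:Mon 1977:Tue 1978:Wed 1979:Thu 1980:Sat✓
Years with five Sundays: 1929, 1930, 1931, 1935, 1936, 1940, 1941, 1942, 1946, 1947, 1952, 1953, 1957, 1958, 1959, 1963, 1964, 1968, 1969, 1970, 1974, 1975, 1980 → 23.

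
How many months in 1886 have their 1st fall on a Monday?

3

Check the 1st of each month of 1886: Jan 1: Fri, Feb 1: Mon, Mar 1: Mon, Apr 1: Thu, May 1: Sat, Jun 1: Tue, Jul 1: Thu, Aug 1: Sun, Sep 1: Wed, Oct 1: Fri, Nov 1: Mon, Dec 1: Wed.
Monday occurs in February, March, November — 3 months.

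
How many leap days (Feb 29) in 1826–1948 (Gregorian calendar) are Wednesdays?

4

Leap years in 1826–1948: 30 of them.
Feb 29 weekday advances by 5 (mod 7) from one leap year to the next four years later (or differs when a century non-leap intervenes).
Leap-day weekdays: 1828:Fri 1832:Wed✓ 1836:Mon 1840:Sat 1844:Thu 1848:Tue 1852:Sun 1856:Fri 1860:Wed✓ 1864:Mon 1868:Sat 1872:Thu 1876:Tue …(4 more)… 1896:Sat 1904:Mon 1908:Sat 1912:Thu 1916:Tue 1920:Sun 1924:Fri 1928:Wed✓ 1932:Mon 1936:Sat 1940:Thu 1944:Tue 1948:Sun
Wednesday: 1832, 1860, 1888, 1928 → 4.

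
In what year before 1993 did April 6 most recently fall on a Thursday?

1989

From one year to the next, a fixed date's weekday advances by 1, or by 2 when a Feb 29 lies between the two dates.
1993: April 6 is Tuesday.
1992: Monday (−1)
1991: Saturday (−2)
1990: Friday (−1)
1989: Thursday (−1)
April 6 falls on a Thursday in 1989.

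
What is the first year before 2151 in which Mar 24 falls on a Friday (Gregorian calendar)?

2147

From one year to the next, a fixed date's weekday advances by 1, or by 2 when a Feb 29 lies between the two dates.
2151: March 24 is Wednesday.
2150: Tuesday (−1)
2149: Monday (−1)
2148: Sunday (−1)
2147: Friday (−2)
Mar 24 falls on a Friday in 2147.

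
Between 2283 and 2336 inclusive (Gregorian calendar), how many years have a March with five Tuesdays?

23

March has 31 days; it has five Tuesdays when Tuesday falls among the first (month-length − 28) days — i.e. when March 1 is one of Tuesday/Monday/Sunday.
March 1 by year: 2283:Thu 2284:Sat 2285:Sun✓ 2286:Mon✓ 2287:Tue✓ 2288:Thu 2289:Fri 2290:Sat 2291:Sun✓ 2292:Tue✓ 2293:Wed 2294:Thu 2295:Fri 2296:Sun✓ 2297:Mon✓ …(24 more)… 2322:Wed 2323:Thu 2324:Sat 2325:Sun✓ 2326:Mon✓ 2327:Tue✓ 2328:Thu 2329:Fri 2330:Sat 2331:Sun✓ 2332:Tue✓ 2333:Wed 2334:Thu 2335:Fri 2336:Sun✓
Years with five Tuesdays: 2285, 2286, 2287, 2291, 2292, 2296, 2297, 2298, 2303, 2304, 2308, 2309, 2310, 2314, 2315, 2320, 2321, 2325, 2326, 2327, 2331, 2332, 2336 → 23.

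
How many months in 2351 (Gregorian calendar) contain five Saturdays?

4

A month of length L has five Saturdays iff its first Saturday is on day ≤ L−28 (so day 1–3 in a 31-day month, 1–2 in a 30-day month, day 1 in a leap February).
Checking each month of 2351: Jan starts Mon (31d); Feb starts Thu (28d); Mar starts Thu (31d) ✓; Apr starts Sun (30d); May starts Tue (31d); Jun starts Fri (30d) ✓; Jul starts Sun (31d); Aug starts Wed (31d); Sep starts Sat (30d) ✓; Oct starts Mon (31d); Nov starts Thu (30d); Dec starts Sat (31d) ✓.
Five-Saturday months: March, June, September, December → 4.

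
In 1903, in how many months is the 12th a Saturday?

Check the 12th of each month of 1903: Jan 12: Mon, Feb 12: Thu, Mar 12: Thu, Apr 12: Sun, May 12: Tue, Jun 12: Fri, Jul 12: Sun, Aug 12: Wed, Sep 12: Sat, Oct 12: Mon, Nov 12: Thu, Dec 12: Sat.
Saturday occurs in September, December — 2 months.

2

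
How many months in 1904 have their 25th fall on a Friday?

2

Check the 25th of each month of 1904: Jan 25: Mon, Feb 25: Thu, Mar 25: Fri, Apr 25: Mon, May 25: Wed, Jun 25: Sat, Jul 25: Mon, Aug 25: Thu, Sep 25: Sun, Oct 25: Tue, Nov 25: Fri, Dec 25: Sun.
Friday occurs in March, November — 2 months.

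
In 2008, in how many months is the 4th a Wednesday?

Check the 4th of each month of 2008: Jan 4: Fri, Feb 4: Mon, Mar 4: Tue, Apr 4: Fri, May 4: Sun, Jun 4: Wed, Jul 4: Fri, Aug 4: Mon, Sep 4: Thu, Oct 4: Sat, Nov 4: Tue, Dec 4: Thu.
Wednesday occurs in June — 1 month.

1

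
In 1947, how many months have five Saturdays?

4

A month of length L has five Saturdays iff its first Saturday is on day ≤ L−28 (so day 1–3 in a 31-day month, 1–2 in a 30-day month, day 1 in a leap February).
Checking each month of 1947: Jan starts Wed (31d); Feb starts Sat (28d); Mar starts Sat (31d) ✓; Apr starts Tue (30d); May starts Thu (31d) ✓; Jun starts Sun (30d); Jul starts Tue (31d); Aug starts Fri (31d) ✓; Sep starts Mon (30d); Oct starts Wed (31d); Nov starts Sat (30d) ✓; Dec starts Mon (31d).
Five-Saturday months: March, May, August, November → 4.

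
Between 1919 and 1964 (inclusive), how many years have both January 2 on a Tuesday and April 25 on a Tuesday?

0

Check each year's weekday for January 2 and April 25:
  1919: Thu/Fri  1920: Fri/Sun  1921: Sun/Mon  1922: Mon/Tue  1923: Tue/Wed  1924: Wed/Fri  1925: Fri/Sat  1926: Sat/Sun  1927: Sun/Mon  1928: Mon/Wed  1929: Wed/Thu  1930: Thu/Fri  1931: Fri/Sat  1932: Sat/Mon  …(18 more)…  1951: Tue/Wed  1952: Wed/Fri  1953: Fri/Sat  1954: Sat/Sun  1955: Sun/Mon  1956: Mon/Wed  1957: Wed/Thu  1958: Thu/Fri  1959: Fri/Sat  1960: Sat/Mon  1961: Mon/Tue  1962: Tue/Wed  1963: Wed/Thu  1964: Thu/Sat
Both conditions hold in: no year — 0.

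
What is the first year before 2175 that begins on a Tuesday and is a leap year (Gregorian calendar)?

Jan 1 advances by 2 weekdays after a leap year and by 1 after a common year.
2175: Jan 1 is Sunday.
2174: Saturday
2173: Friday
2172: Wednesday (leap)
2171: Tuesday
2170: Monday
2169: Sunday
2168: Friday (leap)
2167: Thursday
2166: Wednesday
2165: Tuesday
2164: Sunday (leap)
2163: Saturday
2162: Friday
2161: Thursday
2160: Tuesday (leap)
2160 begins on a Tuesday and is a leap year.

2160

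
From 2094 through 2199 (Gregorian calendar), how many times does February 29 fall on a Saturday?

3

Leap years in 2094–2199: 25 of them.
Feb 29 weekday advances by 5 (mod 7) from one leap year to the next four years later (or differs when a century non-leap intervenes).
Leap-day weekdays: 2096:Wed 2104:Fri 2108:Wed 2112:Mon 2116:Sat✓ 2120:Thu 2124:Tue 2128:Sun 2132:Fri 2136:Wed 2140:Mon 2144:Sat✓ 2148:Thu 2152:Tue 2156:Sun 2160:Fri 2164:Wed 2168:Mon 2172:Sat✓ 2176:Thu 2180:Tue 2184:Sun 2188:Fri 2192:Wed 2196:Mon
Saturday: 2116, 2144, 2172 → 3.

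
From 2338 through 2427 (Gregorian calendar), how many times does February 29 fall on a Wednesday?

3

Leap years in 2338–2427: 22 of them.
Feb 29 weekday advances by 5 (mod 7) from one leap year to the next four years later (or differs when a century non-leap intervenes).
Leap-day weekdays: 2340:Thu 2344:Tue 2348:Sun 2352:Fri 2356:Wed✓ 2360:Mon 2364:Sat 2368:Thu 2372:Tue 2376:Sun 2380:Fri 2384:Wed✓ 2388:Mon 2392:Sat 2396:Thu 2400:Tue 2404:Sun 2408:Fri 2412:Wed✓ 2416:Mon 2420:Sat 2424:Thu
Wednesday: 2356, 2384, 2412 → 3.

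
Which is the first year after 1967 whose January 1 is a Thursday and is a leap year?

1976

Jan 1 advances by 2 weekdays after a leap year and by 1 after a common year.
1967: Jan 1 is Sunday.
1968: Monday (leap)
1969: Wednesday
1970: Thursday
1971: Friday
1972: Saturday (leap)
1973: Monday
1974: Tuesday
1975: Wednesday
1976: Thursday (leap)
1976 begins on a Thursday and is a leap year.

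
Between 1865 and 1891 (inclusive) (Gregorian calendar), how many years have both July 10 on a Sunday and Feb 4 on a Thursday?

Check each year's weekday for July 10 and Feb 4:
  1865: Mon/Sat  1866: Tue/Sun  1867: Wed/Mon  1868: Fri/Tue  1869: Sat/Thu  1870: Sun/Fri  1871: Mon/Sat  1872: Wed/Sun  1873: Thu/Tue  1874: Fri/Wed  1875: Sat/Thu  1876: Mon/Fri  1877: Tue/Sun  1878: Wed/Mon  1879: Thu/Tue  1880: Sat/Wed  1881: Sun/Fri  1882: Mon/Sat  1883: Tue/Sun  1884: Thu/Mon  1885: Fri/Wed  1886: Sat/Thu  1887: Sun/Fri  1888: Tue/Sat  1889: Wed/Mon  1890: Thu/Tue  1891: Fri/Wed
Both conditions hold in: no year — 0.

0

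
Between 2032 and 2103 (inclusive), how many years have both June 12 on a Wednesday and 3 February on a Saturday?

2

Check each year's weekday for June 12 and 3 February:
  2032: Sat/Tue  2033: Sun/Thu  2034: Mon/Fri  2035: Tue/Sat  2036: Thu/Sun  2037: Fri/Tue  2038: Sat/Wed  2039: Sun/Thu  2040: Tue/Fri  2041: Wed/Sun  2042: Thu/Mon  2043: Fri/Tue  2044: Sun/Wed  2045: Mon/Fri  …(44 more)…  2090: Mon/Fri  2091: Tue/Sat  2092: Thu/Sun  2093: Fri/Tue  2094: Sat/Wed  2095: Sun/Thu  2096: Tue/Fri  2097: Wed/Sun  2098: Thu/Mon  2099: Fri/Tue  2100: Sat/Wed  2101: Sun/Thu  2102: Mon/Fri  2103: Tue/Sat
Both conditions hold in: 2052, 2080 — 2.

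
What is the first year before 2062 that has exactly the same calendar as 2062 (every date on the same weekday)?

Two years share a calendar iff Jan 1 falls on the same weekday and both are leap or both are common. 2062: Jan 1 is Sunday, common year.
2061: Jan 1 Saturday, common
2060: Jan 1 Thursday, leap
2059: Jan 1 Wednesday, common
2058: Jan 1 Tuesday, common
2057: Jan 1 Monday, common
2056: Jan 1 Saturday, leap
2055: Jan 1 Friday, common
2054: Jan 1 Thursday, common
2053: Jan 1 Wednesday, common
2052: Jan 1 Monday, leap
2051: Jan 1 Sunday, common
2051 matches on both conditions.

2051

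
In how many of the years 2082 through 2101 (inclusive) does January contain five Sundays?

January has 31 days; it has five Sundays when Sunday falls among the first (month-length − 28) days — i.e. when January 1 is one of Sunday/Saturday/Friday.
January 1 by year: 2082:Thu 2083:Fri✓ 2084:Sat✓ 2085:Mon 2086:Tue 2087:Wed 2088:Thu 2089:Sat✓ 2090:Sun✓ 2091:Mon 2092:Tue 2093:Thu 2094:Fri✓ 2095:Sat✓ 2096:Sun✓ 2097:Tue 2098:Wed 2099:Thu 2100:Fri✓ 2101:Sat✓
Years with five Sundays: 2083, 2084, 2089, 2090, 2094, 2095, 2096, 2100, 2101 → 9.

9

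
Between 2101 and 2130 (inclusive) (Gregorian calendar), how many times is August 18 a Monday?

4

Track August 18's weekday year by year (advancing +1, or +2 across a Feb 29):
  2101: Thu  2102: Fri (+1)  2103: Sat (+1)  2104: Mon (+2) ✓  2105: Tue (+1)
  2106: Wed (+1)  2107: Thu (+1)  2108: Sat (+2)  2109: Sun (+1)  2110: Mon (+1) ✓
  2111: Tue (+1)  2112: Thu (+2)  2113: Fri (+1)  2114: Sat (+1)  2115: Sun (+1)
  2116: Tue (+2)  2117: Wed (+1)  2118: Thu (+1)  2119: Fri (+1)  2120: Sun (+2)
  2121: Mon (+1) ✓  2122: Tue (+1)  2123: Wed (+1)  2124: Fri (+2)  2125: Sat (+1)
  2126: Sun (+1)  2127: Mon (+1) ✓  2128: Wed (+2)  2129: Thu (+1)  2130: Fri (+1)
Monday years: 2104, 2110, 2121, 2127 — 4 in total.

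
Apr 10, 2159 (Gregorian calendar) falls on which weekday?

January 1, 2159 is a Monday.
April 10 is day 100 of the year, i.e. 99 days after Jan 1.
99 mod 7 = 1, so advance 1 weekday from Monday: Tuesday.

Tuesday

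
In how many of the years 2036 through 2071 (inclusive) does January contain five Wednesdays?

15

January has 31 days; it has five Wednesdays when Wednesday falls among the first (month-length − 28) days — i.e. when January 1 is one of Wednesday/Tuesday/Monday.
January 1 by year: 2036:Tue✓ 2037:Thu 2038:Fri 2039:Sat 2040:Sun 2041:Tue✓ 2042:Wed✓ 2043:Thu 2044:Fri 2045:Sun 2046:Mon✓ 2047:Tue✓ 2048:Wed✓ 2049:Fri 2050:Sat …(6 more)… 2057:Mon✓ 2058:Tue✓ 2059:Wed✓ 2060:Thu 2061:Sat 2062:Sun 2063:Mon✓ 2064:Tue✓ 2065:Thu 2066:Fri 2067:Sat 2068:Sun 2069:Tue✓ 2070:Wed✓ 2071:Thu
Years with five Wednesdays: 2036, 2041, 2042, 2046, 2047, 2048, 2052, 2053, 2057, 2058, 2059, 2063, 2064, 2069, 2070 → 15.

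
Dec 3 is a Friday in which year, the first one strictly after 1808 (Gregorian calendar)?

From one year to the next, a fixed date's weekday advances by 1, or by 2 when a Feb 29 lies between the two dates.
1808: December 3 is Saturday.
1809: Sunday (+1)
1810: Monday (+1)
1811: Tuesday (+1)
1812: Thursday (+2)
1813: Friday (+1)
Dec 3 falls on a Friday in 1813.

1813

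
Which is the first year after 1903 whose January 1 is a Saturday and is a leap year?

1916

Jan 1 advances by 2 weekdays after a leap year and by 1 after a common year.
1903: Jan 1 is Thursday.
1904: Friday (leap)
1905: Sunday
1906: Monday
1907: Tuesday
1908: Wednesday (leap)
1909: Friday
1910: Saturday
1911: Sunday
1912: Monday (leap)
1913: Wednesday
1914: Thursday
1915: Friday
1916: Saturday (leap)
1916 begins on a Saturday and is a leap year.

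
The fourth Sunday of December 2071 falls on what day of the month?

December 1, 2071 is a Tuesday, so the first Sunday is the 6th.
The fourth Sunday is 6 + 21 = 27.

27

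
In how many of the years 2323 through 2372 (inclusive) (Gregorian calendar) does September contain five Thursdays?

September has 30 days; it has five Thursdays when Thursday falls among the first (month-length − 28) days — i.e. when September 1 is one of Thursday/Wednesday.
September 1 by year: 2323:Sat 2324:Mon 2325:Tue 2326:Wed✓ 2327:Thu✓ 2328:Sat 2329:Sun 2330:Mon 2331:Tue 2332:Thu✓ 2333:Fri 2334:Sat 2335:Sun 2336:Tue 2337:Wed✓ …(20 more)… 2358:Mon 2359:Tue 2360:Thu✓ 2361:Fri 2362:Sat 2363:Sun 2364:Tue 2365:Wed✓ 2366:Thu✓ 2367:Fri 2368:Sun 2369:Mon 2370:Tue 2371:Wed✓ 2372:Fri
Years with five Thursdays: 2326, 2327, 2332, 2337, 2338, 2343, 2348, 2349, 2354, 2355, 2360, 2365, 2366, 2371 → 14.

14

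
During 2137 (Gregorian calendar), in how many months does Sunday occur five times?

4

A month of length L has five Sundays iff its first Sunday is on day ≤ L−28 (so day 1–3 in a 31-day month, 1–2 in a 30-day month, day 1 in a leap February).
Checking each month of 2137: Jan starts Tue (31d); Feb starts Fri (28d); Mar starts Fri (31d) ✓; Apr starts Mon (30d); May starts Wed (31d); Jun starts Sat (30d) ✓; Jul starts Mon (31d); Aug starts Thu (31d); Sep starts Sun (30d) ✓; Oct starts Tue (31d); Nov starts Fri (30d); Dec starts Sun (31d) ✓.
Five-Sunday months: March, June, September, December → 4.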